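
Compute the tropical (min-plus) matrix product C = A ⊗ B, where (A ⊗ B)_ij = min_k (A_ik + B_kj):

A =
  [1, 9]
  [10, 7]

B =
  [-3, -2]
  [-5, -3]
A ⊗ B =
  [-2, -1]
  [2, 4]

Apply the min-plus product entry-by-entry:
  C[0][0] = min over k of (A[0][0] + B[0][0] = 1 + -3 = -2, A[0][1] + B[1][0] = 9 + -5 = 4) = -2 (attained at k = 0)
  C[0][1] = min over k of (A[0][0] + B[0][1] = 1 + -2 = -1, A[0][1] + B[1][1] = 9 + -3 = 6) = -1 (attained at k = 0)
  C[1][0] = min over k of (A[1][0] + B[0][0] = 10 + -3 = 7, A[1][1] + B[1][0] = 7 + -5 = 2) = 2 (attained at k = 1)
  C[1][1] = min over k of (A[1][0] + B[0][1] = 10 + -2 = 8, A[1][1] + B[1][1] = 7 + -3 = 4) = 4 (attained at k = 1)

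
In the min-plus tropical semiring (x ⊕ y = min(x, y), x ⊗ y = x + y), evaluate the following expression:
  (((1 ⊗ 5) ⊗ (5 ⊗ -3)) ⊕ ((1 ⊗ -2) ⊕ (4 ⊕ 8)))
(((1 ⊗ 5) ⊗ (5 ⊗ -3)) ⊕ ((1 ⊗ -2) ⊕ (4 ⊕ 8))) = -1

Expand innermost to outermost. Recall ⊕ takes the minimum of its arguments and ⊗ takes their sum. Working out the expression (((1 ⊗ 5) ⊗ (5 ⊗ -3)) ⊕ ((1 ⊗ -2) ⊕ (4 ⊕ 8))) gives -1.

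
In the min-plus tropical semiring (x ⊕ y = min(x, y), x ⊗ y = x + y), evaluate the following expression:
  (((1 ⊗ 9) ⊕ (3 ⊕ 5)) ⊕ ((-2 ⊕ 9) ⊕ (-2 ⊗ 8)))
(((1 ⊗ 9) ⊕ (3 ⊕ 5)) ⊕ ((-2 ⊕ 9) ⊕ (-2 ⊗ 8))) = -2

Expand innermost to outermost. Recall ⊕ takes the minimum of its arguments and ⊗ takes their sum. Working out the expression (((1 ⊗ 9) ⊕ (3 ⊕ 5)) ⊕ ((-2 ⊕ 9) ⊕ (-2 ⊗ 8))) gives -2.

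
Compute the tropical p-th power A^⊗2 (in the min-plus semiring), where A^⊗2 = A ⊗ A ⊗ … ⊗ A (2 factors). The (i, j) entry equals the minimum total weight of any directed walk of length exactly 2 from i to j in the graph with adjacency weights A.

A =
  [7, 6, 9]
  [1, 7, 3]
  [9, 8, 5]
A^⊗2 =
  [7, 13, 9]
  [8, 7, 8]
  [9, 13, 10]

Each entry (A^⊗2)_ij equals the minimum over all length-2 walks i = v_0 → v_1 → … → v_2 = j of Σ_t A[v_t][v_{t+1}]. For example, for (i, j) = (0, 2) we minimise over 3 possible intermediate vertex sequences; the minimum is 9, attained along the walk 0 → 1 → 2.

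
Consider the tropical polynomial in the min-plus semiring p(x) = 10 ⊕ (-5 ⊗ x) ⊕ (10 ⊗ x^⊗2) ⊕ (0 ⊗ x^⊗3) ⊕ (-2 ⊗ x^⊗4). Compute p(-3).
p(-3) = -14

A tropical monomial a ⊗ x^⊗i evaluates to a + i · x. Evaluating each term at x = -3:
  Term 0 contributes 10 + 0 · -3 = 10
  Term 1 contributes -5 + 1 · -3 = -8
  Term 2 contributes 10 + 2 · -3 = 4
  Term 3 contributes 0 + 3 · -3 = -9
  Term 4 contributes -2 + 4 · -3 = -14
p(-3) = ⊕ of these = min[10, -8, 4, -9, -14] = -14.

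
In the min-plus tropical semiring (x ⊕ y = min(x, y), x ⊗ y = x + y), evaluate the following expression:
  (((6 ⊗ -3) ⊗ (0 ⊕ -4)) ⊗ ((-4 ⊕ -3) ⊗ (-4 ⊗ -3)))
(((6 ⊗ -3) ⊗ (0 ⊕ -4)) ⊗ ((-4 ⊕ -3) ⊗ (-4 ⊗ -3))) = -12

Expand innermost to outermost. Recall ⊕ takes the minimum of its arguments and ⊗ takes their sum. Working out the expression (((6 ⊗ -3) ⊗ (0 ⊕ -4)) ⊗ ((-4 ⊕ -3) ⊗ (-4 ⊗ -3))) gives -12.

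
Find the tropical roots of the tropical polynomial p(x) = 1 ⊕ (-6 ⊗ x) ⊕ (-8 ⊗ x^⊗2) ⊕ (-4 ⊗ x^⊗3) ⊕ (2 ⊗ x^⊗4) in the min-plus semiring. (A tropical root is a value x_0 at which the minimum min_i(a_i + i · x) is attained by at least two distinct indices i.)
Roots: {-6, -4, 2, 7}

Each tropical root is a break point of the lower envelope of the lines y = a_i + i · x (there are 5 lines, with slopes 0, 1, ..., 4). Only the lines that attain the minimum somewhere contribute to roots; other lines are dominated. Here the surviving (envelope) indices are i = 4, i = 3, i = 2, i = 1, i = 0.
Intersections between consecutive envelope lines give the roots: for adjacent envelope indices i < j the intersection is x = (a_i − a_j) / (j − i). Reading off the sorted break points: {-6, -4, 2, 7}.
Verification: at each break x_0, at least two indices attain the minimum of min_i(a_i + i · x_0).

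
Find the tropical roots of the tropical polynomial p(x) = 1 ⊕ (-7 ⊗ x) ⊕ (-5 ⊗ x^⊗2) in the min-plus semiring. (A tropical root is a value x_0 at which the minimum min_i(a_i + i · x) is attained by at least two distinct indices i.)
Roots: {-2, 8}

Each tropical root is a break point of the lower envelope of the lines y = a_i + i · x (there are 3 lines, with slopes 0, 1, ..., 2). Only the lines that attain the minimum somewhere contribute to roots; other lines are dominated. Here the surviving (envelope) indices are i = 2, i = 1, i = 0.
Intersections between consecutive envelope lines give the roots: for adjacent envelope indices i < j the intersection is x = (a_i − a_j) / (j − i). Reading off the sorted break points: {-2, 8}.
Verification: at each break x_0, at least two indices attain the minimum of min_i(a_i + i · x_0).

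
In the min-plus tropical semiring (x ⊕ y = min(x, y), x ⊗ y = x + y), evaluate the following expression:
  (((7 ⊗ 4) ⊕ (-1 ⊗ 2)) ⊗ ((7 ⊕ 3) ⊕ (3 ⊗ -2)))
(((7 ⊗ 4) ⊕ (-1 ⊗ 2)) ⊗ ((7 ⊕ 3) ⊕ (3 ⊗ -2))) = 2

Expand innermost to outermost. Recall ⊕ takes the minimum of its arguments and ⊗ takes their sum. Working out the expression (((7 ⊗ 4) ⊕ (-1 ⊗ 2)) ⊗ ((7 ⊕ 3) ⊕ (3 ⊗ -2))) gives 2.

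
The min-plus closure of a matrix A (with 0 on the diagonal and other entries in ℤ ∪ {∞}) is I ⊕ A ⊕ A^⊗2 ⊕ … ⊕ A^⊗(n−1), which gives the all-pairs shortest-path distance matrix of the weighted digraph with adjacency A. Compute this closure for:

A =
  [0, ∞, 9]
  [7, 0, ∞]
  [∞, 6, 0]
Closure =
  [0, 15, 9]
  [7, 0, 16]
  [13, 6, 0]

This is the Floyd-Warshall all-pairs shortest-path computation. For each intermediate vertex k = 0, 1, …, 2, update dist[i][j] ← min(dist[i][j], dist[i][k] + dist[k][j]). The final matrix gives, for each (i, j), the minimum total weight of any directed path from i to j (possibly empty when i = j).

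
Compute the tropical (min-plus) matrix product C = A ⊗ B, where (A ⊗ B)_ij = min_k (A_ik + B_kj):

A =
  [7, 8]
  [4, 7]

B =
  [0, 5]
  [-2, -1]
A ⊗ B =
  [6, 7]
  [4, 6]

Apply the min-plus product entry-by-entry:
  C[0][0] = min over k of (A[0][0] + B[0][0] = 7 + 0 = 7, A[0][1] + B[1][0] = 8 + -2 = 6) = 6 (attained at k = 1)
  C[0][1] = min over k of (A[0][0] + B[0][1] = 7 + 5 = 12, A[0][1] + B[1][1] = 8 + -1 = 7) = 7 (attained at k = 1)
  C[1][0] = min over k of (A[1][0] + B[0][0] = 4 + 0 = 4, A[1][1] + B[1][0] = 7 + -2 = 5) = 4 (attained at k = 0)
  C[1][1] = min over k of (A[1][0] + B[0][1] = 4 + 5 = 9, A[1][1] + B[1][1] = 7 + -1 = 6) = 6 (attained at k = 1)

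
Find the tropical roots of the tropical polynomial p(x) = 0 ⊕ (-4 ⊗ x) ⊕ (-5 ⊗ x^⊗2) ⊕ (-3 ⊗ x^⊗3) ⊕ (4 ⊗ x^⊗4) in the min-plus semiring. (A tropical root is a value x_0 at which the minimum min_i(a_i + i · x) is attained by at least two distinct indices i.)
Roots: {-7, -2, 1, 4}

Each tropical root is a break point of the lower envelope of the lines y = a_i + i · x (there are 5 lines, with slopes 0, 1, ..., 4). Only the lines that attain the minimum somewhere contribute to roots; other lines are dominated. Here the surviving (envelope) indices are i = 4, i = 3, i = 2, i = 1, i = 0.
Intersections between consecutive envelope lines give the roots: for adjacent envelope indices i < j the intersection is x = (a_i − a_j) / (j − i). Reading off the sorted break points: {-7, -2, 1, 4}.
Verification: at each break x_0, at least two indices attain the minimum of min_i(a_i + i · x_0).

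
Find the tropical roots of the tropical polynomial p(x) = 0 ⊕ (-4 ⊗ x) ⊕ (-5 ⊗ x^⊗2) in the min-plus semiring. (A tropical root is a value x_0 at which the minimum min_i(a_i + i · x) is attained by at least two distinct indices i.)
Roots: {1, 4}

Each tropical root is a break point of the lower envelope of the lines y = a_i + i · x (there are 3 lines, with slopes 0, 1, ..., 2). Only the lines that attain the minimum somewhere contribute to roots; other lines are dominated. Here the surviving (envelope) indices are i = 2, i = 1, i = 0.
Intersections between consecutive envelope lines give the roots: for adjacent envelope indices i < j the intersection is x = (a_i − a_j) / (j − i). Reading off the sorted break points: {1, 4}.
Verification: at each break x_0, at least two indices attain the minimum of min_i(a_i + i · x_0).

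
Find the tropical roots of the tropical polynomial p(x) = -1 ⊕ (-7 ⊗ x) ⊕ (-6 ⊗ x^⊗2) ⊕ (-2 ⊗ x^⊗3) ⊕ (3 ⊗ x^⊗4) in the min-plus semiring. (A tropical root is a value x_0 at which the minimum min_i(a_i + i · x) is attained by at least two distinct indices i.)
Roots: {-5, -4, -1, 6}

Each tropical root is a break point of the lower envelope of the lines y = a_i + i · x (there are 5 lines, with slopes 0, 1, ..., 4). Only the lines that attain the minimum somewhere contribute to roots; other lines are dominated. Here the surviving (envelope) indices are i = 4, i = 3, i = 2, i = 1, i = 0.
Intersections between consecutive envelope lines give the roots: for adjacent envelope indices i < j the intersection is x = (a_i − a_j) / (j − i). Reading off the sorted break points: {-5, -4, -1, 6}.
Verification: at each break x_0, at least two indices attain the minimum of min_i(a_i + i · x_0).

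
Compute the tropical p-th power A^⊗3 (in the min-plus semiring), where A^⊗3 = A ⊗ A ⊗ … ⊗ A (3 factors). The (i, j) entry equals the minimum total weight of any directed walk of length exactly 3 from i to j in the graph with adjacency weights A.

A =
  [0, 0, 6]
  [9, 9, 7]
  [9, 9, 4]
A^⊗3 =
  [0, 0, 6]
  [9, 9, 15]
  [9, 9, 12]

Each entry (A^⊗3)_ij equals the minimum over all length-3 walks i = v_0 → v_1 → … → v_3 = j of Σ_t A[v_t][v_{t+1}]. For example, for (i, j) = (0, 2) we minimise over 9 possible intermediate vertex sequences; the minimum is 6, attained along the walk 0 → 0 → 0 → 2.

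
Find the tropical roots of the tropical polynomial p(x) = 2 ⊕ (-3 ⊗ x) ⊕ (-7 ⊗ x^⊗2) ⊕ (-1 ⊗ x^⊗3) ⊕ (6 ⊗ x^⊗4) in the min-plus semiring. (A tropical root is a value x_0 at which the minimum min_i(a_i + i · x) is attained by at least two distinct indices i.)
Roots: {-7, -6, 4, 5}

Each tropical root is a break point of the lower envelope of the lines y = a_i + i · x (there are 5 lines, with slopes 0, 1, ..., 4). Only the lines that attain the minimum somewhere contribute to roots; other lines are dominated. Here the surviving (envelope) indices are i = 4, i = 3, i = 2, i = 1, i = 0.
Intersections between consecutive envelope lines give the roots: for adjacent envelope indices i < j the intersection is x = (a_i − a_j) / (j − i). Reading off the sorted break points: {-7, -6, 4, 5}.
Verification: at each break x_0, at least two indices attain the minimum of min_i(a_i + i · x_0).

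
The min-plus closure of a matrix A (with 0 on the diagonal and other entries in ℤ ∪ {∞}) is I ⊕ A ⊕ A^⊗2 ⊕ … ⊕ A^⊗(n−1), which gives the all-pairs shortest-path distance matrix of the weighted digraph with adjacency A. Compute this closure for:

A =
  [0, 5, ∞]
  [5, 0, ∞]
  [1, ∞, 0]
Closure =
  [0, 5, ∞]
  [5, 0, ∞]
  [1, 6, 0]

This is the Floyd-Warshall all-pairs shortest-path computation. For each intermediate vertex k = 0, 1, …, 2, update dist[i][j] ← min(dist[i][j], dist[i][k] + dist[k][j]). The final matrix gives, for each (i, j), the minimum total weight of any directed path from i to j (possibly empty when i = j).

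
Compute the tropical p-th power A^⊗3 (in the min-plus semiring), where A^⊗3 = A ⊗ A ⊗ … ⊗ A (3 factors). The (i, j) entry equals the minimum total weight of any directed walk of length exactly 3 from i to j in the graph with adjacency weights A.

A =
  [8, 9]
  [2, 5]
A^⊗3 =
  [16, 19]
  [12, 15]

Each entry (A^⊗3)_ij equals the minimum over all length-3 walks i = v_0 → v_1 → … → v_3 = j of Σ_t A[v_t][v_{t+1}]. For example, for (i, j) = (0, 1) we minimise over 4 possible intermediate vertex sequences; the minimum is 19, attained along the walk 0 → 1 → 1 → 1.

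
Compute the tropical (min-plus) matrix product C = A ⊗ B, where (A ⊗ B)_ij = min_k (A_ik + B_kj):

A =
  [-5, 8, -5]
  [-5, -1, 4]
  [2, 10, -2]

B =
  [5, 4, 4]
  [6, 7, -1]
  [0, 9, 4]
A ⊗ B =
  [-5, -1, -1]
  [0, -1, -2]
  [-2, 6, 2]

Apply the min-plus product entry-by-entry:
  C[0][0] = min over k of (A[0][0] + B[0][0] = -5 + 5 = 0, A[0][1] + B[1][0] = 8 + 6 = 14, A[0][2] + B[2][0] = -5 + 0 = -5) = -5 (attained at k = 2)
  C[0][1] = min over k of (A[0][0] + B[0][1] = -5 + 4 = -1, A[0][1] + B[1][1] = 8 + 7 = 15, A[0][2] + B[2][1] = -5 + 9 = 4) = -1 (attained at k = 0)
  C[0][2] = min over k of (A[0][0] + B[0][2] = -5 + 4 = -1, A[0][1] + B[1][2] = 8 + -1 = 7, A[0][2] + B[2][2] = -5 + 4 = -1) = -1 (attained at k = 0)
  C[1][0] = min over k of (A[1][0] + B[0][0] = -5 + 5 = 0, A[1][1] + B[1][0] = -1 + 6 = 5, A[1][2] + B[2][0] = 4 + 0 = 4) = 0 (attained at k = 0)
  C[1][1] = min over k of (A[1][0] + B[0][1] = -5 + 4 = -1, A[1][1] + B[1][1] = -1 + 7 = 6, A[1][2] + B[2][1] = 4 + 9 = 13) = -1 (attained at k = 0)
  C[1][2] = min over k of (A[1][0] + B[0][2] = -5 + 4 = -1, A[1][1] + B[1][2] = -1 + -1 = -2, A[1][2] + B[2][2] = 4 + 4 = 8) = -2 (attained at k = 1)
  C[2][0] = min over k of (A[2][0] + B[0][0] = 2 + 5 = 7, A[2][1] + B[1][0] = 10 + 6 = 16, A[2][2] + B[2][0] = -2 + 0 = -2) = -2 (attained at k = 2)
  C[2][1] = min over k of (A[2][0] + B[0][1] = 2 + 4 = 6, A[2][1] + B[1][1] = 10 + 7 = 17, A[2][2] + B[2][1] = -2 + 9 = 7) = 6 (attained at k = 0)
  C[2][2] = min over k of (A[2][0] + B[0][2] = 2 + 4 = 6, A[2][1] + B[1][2] = 10 + -1 = 9, A[2][2] + B[2][2] = -2 + 4 = 2) = 2 (attained at k = 2)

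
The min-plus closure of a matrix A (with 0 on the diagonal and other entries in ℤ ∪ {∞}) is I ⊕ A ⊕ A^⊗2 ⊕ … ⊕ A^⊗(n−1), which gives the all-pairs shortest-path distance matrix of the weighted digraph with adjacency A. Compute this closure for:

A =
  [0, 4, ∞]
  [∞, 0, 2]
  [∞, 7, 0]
Closure =
  [0, 4, 6]
  [∞, 0, 2]
  [∞, 7, 0]

This is the Floyd-Warshall all-pairs shortest-path computation. For each intermediate vertex k = 0, 1, …, 2, update dist[i][j] ← min(dist[i][j], dist[i][k] + dist[k][j]). The final matrix gives, for each (i, j), the minimum total weight of any directed path from i to j (possibly empty when i = j).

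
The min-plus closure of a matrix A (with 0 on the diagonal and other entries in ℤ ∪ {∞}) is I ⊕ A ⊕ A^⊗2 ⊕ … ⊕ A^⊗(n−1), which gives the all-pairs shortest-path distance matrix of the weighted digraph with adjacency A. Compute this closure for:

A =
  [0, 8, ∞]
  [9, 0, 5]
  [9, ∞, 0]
Closure =
  [0, 8, 13]
  [9, 0, 5]
  [9, 17, 0]

This is the Floyd-Warshall all-pairs shortest-path computation. For each intermediate vertex k = 0, 1, …, 2, update dist[i][j] ← min(dist[i][j], dist[i][k] + dist[k][j]). The final matrix gives, for each (i, j), the minimum total weight of any directed path from i to j (possibly empty when i = j).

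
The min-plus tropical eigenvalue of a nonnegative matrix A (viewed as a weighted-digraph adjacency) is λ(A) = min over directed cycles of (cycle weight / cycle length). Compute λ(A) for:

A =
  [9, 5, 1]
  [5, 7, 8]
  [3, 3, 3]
λ(A) = 2

Enumerate directed cycles and compute their means (weight / length). Sample:
  cycle 0 → 0: weight = 9, length = 1, mean = 9/1 ≈ 9.000
  cycle 1 → 1: weight = 7, length = 1, mean = 7/1 ≈ 7.000
  cycle 2 → 2: weight = 3, length = 1, mean = 3/1 ≈ 3.000
  cycle 0 → 1 → 0: weight = 10, length = 2, mean = 10/2 ≈ 5.000
  cycle 0 → 2 → 0: weight = 4, length = 2, mean = 4/2 ≈ 2.000
  cycle 1 → 0 → 1: weight = 10, length = 2, mean = 10/2 ≈ 5.000
Minimum mean = 2.000, attained e.g. along the cycle 0 → 2 → 0 with weight 4 and length 2. So λ(A) = 4/2 = 2.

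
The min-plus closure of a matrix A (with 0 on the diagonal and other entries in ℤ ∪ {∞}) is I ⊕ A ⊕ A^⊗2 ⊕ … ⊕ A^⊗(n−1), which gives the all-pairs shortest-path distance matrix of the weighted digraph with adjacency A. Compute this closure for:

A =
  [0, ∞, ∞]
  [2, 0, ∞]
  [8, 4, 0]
Closure =
  [0, ∞, ∞]
  [2, 0, ∞]
  [6, 4, 0]

This is the Floyd-Warshall all-pairs shortest-path computation. For each intermediate vertex k = 0, 1, …, 2, update dist[i][j] ← min(dist[i][j], dist[i][k] + dist[k][j]). The final matrix gives, for each (i, j), the minimum total weight of any directed path from i to j (possibly empty when i = j).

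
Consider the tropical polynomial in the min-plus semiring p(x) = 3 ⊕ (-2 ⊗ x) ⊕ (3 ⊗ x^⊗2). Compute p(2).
p(2) = 0

A tropical monomial a ⊗ x^⊗i evaluates to a + i · x. Evaluating each term at x = 2:
  Term 0 contributes 3 + 0 · 2 = 3
  Term 1 contributes -2 + 1 · 2 = 0
  Term 2 contributes 3 + 2 · 2 = 7
p(2) = ⊕ of these = min[3, 0, 7] = 0.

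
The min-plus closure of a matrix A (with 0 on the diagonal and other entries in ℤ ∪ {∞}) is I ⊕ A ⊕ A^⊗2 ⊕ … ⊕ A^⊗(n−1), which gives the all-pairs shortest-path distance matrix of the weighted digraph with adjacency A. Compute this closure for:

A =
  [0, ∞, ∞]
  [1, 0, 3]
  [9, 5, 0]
Closure =
  [0, ∞, ∞]
  [1, 0, 3]
  [6, 5, 0]

This is the Floyd-Warshall all-pairs shortest-path computation. For each intermediate vertex k = 0, 1, …, 2, update dist[i][j] ← min(dist[i][j], dist[i][k] + dist[k][j]). The final matrix gives, for each (i, j), the minimum total weight of any directed path from i to j (possibly empty when i = j).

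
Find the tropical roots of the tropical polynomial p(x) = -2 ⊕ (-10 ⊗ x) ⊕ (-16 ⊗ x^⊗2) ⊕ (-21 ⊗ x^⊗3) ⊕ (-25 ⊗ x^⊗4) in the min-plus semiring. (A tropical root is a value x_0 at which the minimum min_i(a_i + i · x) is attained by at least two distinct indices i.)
Roots: {4, 5, 6, 8}

Each tropical root is a break point of the lower envelope of the lines y = a_i + i · x (there are 5 lines, with slopes 0, 1, ..., 4). Only the lines that attain the minimum somewhere contribute to roots; other lines are dominated. Here the surviving (envelope) indices are i = 4, i = 3, i = 2, i = 1, i = 0.
Intersections between consecutive envelope lines give the roots: for adjacent envelope indices i < j the intersection is x = (a_i − a_j) / (j − i). Reading off the sorted break points: {4, 5, 6, 8}.
Verification: at each break x_0, at least two indices attain the minimum of min_i(a_i + i · x_0).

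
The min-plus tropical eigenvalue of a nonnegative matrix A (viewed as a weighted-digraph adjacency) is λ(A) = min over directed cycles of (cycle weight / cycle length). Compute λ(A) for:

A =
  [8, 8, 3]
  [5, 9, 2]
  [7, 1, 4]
λ(A) = 3/2

Enumerate directed cycles and compute their means (weight / length). Sample:
  cycle 0 → 0: weight = 8, length = 1, mean = 8/1 ≈ 8.000
  cycle 1 → 1: weight = 9, length = 1, mean = 9/1 ≈ 9.000
  cycle 2 → 2: weight = 4, length = 1, mean = 4/1 ≈ 4.000
  cycle 0 → 1 → 0: weight = 13, length = 2, mean = 13/2 ≈ 6.500
  cycle 0 → 2 → 0: weight = 10, length = 2, mean = 10/2 ≈ 5.000
  cycle 1 → 0 → 1: weight = 13, length = 2, mean = 13/2 ≈ 6.500
Minimum mean = 1.500, attained e.g. along the cycle 1 → 2 → 1 with weight 3 and length 2. So λ(A) = 3/2 = 3/2.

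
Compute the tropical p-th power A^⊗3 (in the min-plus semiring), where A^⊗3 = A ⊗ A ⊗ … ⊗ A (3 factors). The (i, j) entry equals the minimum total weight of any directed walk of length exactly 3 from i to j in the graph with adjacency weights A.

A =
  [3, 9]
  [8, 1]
A^⊗3 =
  [9, 11]
  [10, 3]

Each entry (A^⊗3)_ij equals the minimum over all length-3 walks i = v_0 → v_1 → … → v_3 = j of Σ_t A[v_t][v_{t+1}]. For example, for (i, j) = (0, 1) we minimise over 4 possible intermediate vertex sequences; the minimum is 11, attained along the walk 0 → 1 → 1 → 1.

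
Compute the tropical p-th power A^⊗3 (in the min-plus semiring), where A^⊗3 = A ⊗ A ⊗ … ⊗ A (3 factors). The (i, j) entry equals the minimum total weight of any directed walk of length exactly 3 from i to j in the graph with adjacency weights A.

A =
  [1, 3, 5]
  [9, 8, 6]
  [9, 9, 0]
A^⊗3 =
  [3, 5, 5]
  [11, 13, 6]
  [9, 9, 0]

Each entry (A^⊗3)_ij equals the minimum over all length-3 walks i = v_0 → v_1 → … → v_3 = j of Σ_t A[v_t][v_{t+1}]. For example, for (i, j) = (0, 2) we minimise over 9 possible intermediate vertex sequences; the minimum is 5, attained along the walk 0 → 2 → 2 → 2.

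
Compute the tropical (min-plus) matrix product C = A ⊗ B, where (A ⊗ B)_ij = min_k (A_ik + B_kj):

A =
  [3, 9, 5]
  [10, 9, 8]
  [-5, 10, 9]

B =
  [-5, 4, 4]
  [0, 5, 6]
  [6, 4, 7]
A ⊗ B =
  [-2, 7, 7]
  [5, 12, 14]
  [-10, -1, -1]

Apply the min-plus product entry-by-entry:
  C[0][0] = min over k of (A[0][0] + B[0][0] = 3 + -5 = -2, A[0][1] + B[1][0] = 9 + 0 = 9, A[0][2] + B[2][0] = 5 + 6 = 11) = -2 (attained at k = 0)
  C[0][1] = min over k of (A[0][0] + B[0][1] = 3 + 4 = 7, A[0][1] + B[1][1] = 9 + 5 = 14, A[0][2] + B[2][1] = 5 + 4 = 9) = 7 (attained at k = 0)
  C[0][2] = min over k of (A[0][0] + B[0][2] = 3 + 4 = 7, A[0][1] + B[1][2] = 9 + 6 = 15, A[0][2] + B[2][2] = 5 + 7 = 12) = 7 (attained at k = 0)
  C[1][0] = min over k of (A[1][0] + B[0][0] = 10 + -5 = 5, A[1][1] + B[1][0] = 9 + 0 = 9, A[1][2] + B[2][0] = 8 + 6 = 14) = 5 (attained at k = 0)
  C[1][1] = min over k of (A[1][0] + B[0][1] = 10 + 4 = 14, A[1][1] + B[1][1] = 9 + 5 = 14, A[1][2] + B[2][1] = 8 + 4 = 12) = 12 (attained at k = 2)
  C[1][2] = min over k of (A[1][0] + B[0][2] = 10 + 4 = 14, A[1][1] + B[1][2] = 9 + 6 = 15, A[1][2] + B[2][2] = 8 + 7 = 15) = 14 (attained at k = 0)
  C[2][0] = min over k of (A[2][0] + B[0][0] = -5 + -5 = -10, A[2][1] + B[1][0] = 10 + 0 = 10, A[2][2] + B[2][0] = 9 + 6 = 15) = -10 (attained at k = 0)
  C[2][1] = min over k of (A[2][0] + B[0][1] = -5 + 4 = -1, A[2][1] + B[1][1] = 10 + 5 = 15, A[2][2] + B[2][1] = 9 + 4 = 13) = -1 (attained at k = 0)
  C[2][2] = min over k of (A[2][0] + B[0][2] = -5 + 4 = -1, A[2][1] + B[1][2] = 10 + 6 = 16, A[2][2] + B[2][2] = 9 + 7 = 16) = -1 (attained at k = 0)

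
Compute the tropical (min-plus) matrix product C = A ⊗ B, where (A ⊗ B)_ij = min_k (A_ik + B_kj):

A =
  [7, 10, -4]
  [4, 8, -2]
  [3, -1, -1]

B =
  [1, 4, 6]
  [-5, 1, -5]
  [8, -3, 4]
A ⊗ B =
  [4, -7, 0]
  [3, -5, 2]
  [-6, -4, -6]

Apply the min-plus product entry-by-entry:
  C[0][0] = min over k of (A[0][0] + B[0][0] = 7 + 1 = 8, A[0][1] + B[1][0] = 10 + -5 = 5, A[0][2] + B[2][0] = -4 + 8 = 4) = 4 (attained at k = 2)
  C[0][1] = min over k of (A[0][0] + B[0][1] = 7 + 4 = 11, A[0][1] + B[1][1] = 10 + 1 = 11, A[0][2] + B[2][1] = -4 + -3 = -7) = -7 (attained at k = 2)
  C[0][2] = min over k of (A[0][0] + B[0][2] = 7 + 6 = 13, A[0][1] + B[1][2] = 10 + -5 = 5, A[0][2] + B[2][2] = -4 + 4 = 0) = 0 (attained at k = 2)
  C[1][0] = min over k of (A[1][0] + B[0][0] = 4 + 1 = 5, A[1][1] + B[1][0] = 8 + -5 = 3, A[1][2] + B[2][0] = -2 + 8 = 6) = 3 (attained at k = 1)
  C[1][1] = min over k of (A[1][0] + B[0][1] = 4 + 4 = 8, A[1][1] + B[1][1] = 8 + 1 = 9, A[1][2] + B[2][1] = -2 + -3 = -5) = -5 (attained at k = 2)
  C[1][2] = min over k of (A[1][0] + B[0][2] = 4 + 6 = 10, A[1][1] + B[1][2] = 8 + -5 = 3, A[1][2] + B[2][2] = -2 + 4 = 2) = 2 (attained at k = 2)
  C[2][0] = min over k of (A[2][0] + B[0][0] = 3 + 1 = 4, A[2][1] + B[1][0] = -1 + -5 = -6, A[2][2] + B[2][0] = -1 + 8 = 7) = -6 (attained at k = 1)
  C[2][1] = min over k of (A[2][0] + B[0][1] = 3 + 4 = 7, A[2][1] + B[1][1] = -1 + 1 = 0, A[2][2] + B[2][1] = -1 + -3 = -4) = -4 (attained at k = 2)
  C[2][2] = min over k of (A[2][0] + B[0][2] = 3 + 6 = 9, A[2][1] + B[1][2] = -1 + -5 = -6, A[2][2] + B[2][2] = -1 + 4 = 3) = -6 (attained at k = 1)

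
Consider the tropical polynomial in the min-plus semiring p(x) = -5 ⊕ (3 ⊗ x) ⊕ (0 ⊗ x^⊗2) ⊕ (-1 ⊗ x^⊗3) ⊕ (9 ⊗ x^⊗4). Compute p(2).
p(2) = -5

A tropical monomial a ⊗ x^⊗i evaluates to a + i · x. Evaluating each term at x = 2:
  Term 0 contributes -5 + 0 · 2 = -5
  Term 1 contributes 3 + 1 · 2 = 5
  Term 2 contributes 0 + 2 · 2 = 4
  Term 3 contributes -1 + 3 · 2 = 5
  Term 4 contributes 9 + 4 · 2 = 17
p(2) = ⊕ of these = min[-5, 5, 4, 5, 17] = -5.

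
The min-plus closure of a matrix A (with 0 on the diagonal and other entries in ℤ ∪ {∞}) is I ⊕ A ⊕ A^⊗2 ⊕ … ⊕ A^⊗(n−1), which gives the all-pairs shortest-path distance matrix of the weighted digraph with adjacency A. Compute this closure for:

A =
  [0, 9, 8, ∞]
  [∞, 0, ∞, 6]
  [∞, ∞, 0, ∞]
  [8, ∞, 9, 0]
Closure =
  [0, 9, 8, 15]
  [14, 0, 15, 6]
  [∞, ∞, 0, ∞]
  [8, 17, 9, 0]

This is the Floyd-Warshall all-pairs shortest-path computation. For each intermediate vertex k = 0, 1, …, 3, update dist[i][j] ← min(dist[i][j], dist[i][k] + dist[k][j]). The final matrix gives, for each (i, j), the minimum total weight of any directed path from i to j (possibly empty when i = j).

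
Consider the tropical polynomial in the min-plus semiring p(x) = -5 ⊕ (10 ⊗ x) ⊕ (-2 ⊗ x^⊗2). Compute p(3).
p(3) = -5

A tropical monomial a ⊗ x^⊗i evaluates to a + i · x. Evaluating each term at x = 3:
  Term 0 contributes -5 + 0 · 3 = -5
  Term 1 contributes 10 + 1 · 3 = 13
  Term 2 contributes -2 + 2 · 3 = 4
p(3) = ⊕ of these = min[-5, 13, 4] = -5.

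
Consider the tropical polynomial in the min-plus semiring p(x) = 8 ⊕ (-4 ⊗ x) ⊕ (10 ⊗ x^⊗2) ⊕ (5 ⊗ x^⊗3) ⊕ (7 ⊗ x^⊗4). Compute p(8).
p(8) = 4

A tropical monomial a ⊗ x^⊗i evaluates to a + i · x. Evaluating each term at x = 8:
  Term 0 contributes 8 + 0 · 8 = 8
  Term 1 contributes -4 + 1 · 8 = 4
  Term 2 contributes 10 + 2 · 8 = 26
  Term 3 contributes 5 + 3 · 8 = 29
  Term 4 contributes 7 + 4 · 8 = 39
p(8) = ⊕ of these = min[8, 4, 26, 29, 39] = 4.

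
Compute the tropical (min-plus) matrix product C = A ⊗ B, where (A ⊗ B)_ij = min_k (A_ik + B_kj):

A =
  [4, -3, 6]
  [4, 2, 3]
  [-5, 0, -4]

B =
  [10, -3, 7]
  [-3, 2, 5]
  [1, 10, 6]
A ⊗ B =
  [-6, -1, 2]
  [-1, 1, 7]
  [-3, -8, 2]

Apply the min-plus product entry-by-entry:
  C[0][0] = min over k of (A[0][0] + B[0][0] = 4 + 10 = 14, A[0][1] + B[1][0] = -3 + -3 = -6, A[0][2] + B[2][0] = 6 + 1 = 7) = -6 (attained at k = 1)
  C[0][1] = min over k of (A[0][0] + B[0][1] = 4 + -3 = 1, A[0][1] + B[1][1] = -3 + 2 = -1, A[0][2] + B[2][1] = 6 + 10 = 16) = -1 (attained at k = 1)
  C[0][2] = min over k of (A[0][0] + B[0][2] = 4 + 7 = 11, A[0][1] + B[1][2] = -3 + 5 = 2, A[0][2] + B[2][2] = 6 + 6 = 12) = 2 (attained at k = 1)
  C[1][0] = min over k of (A[1][0] + B[0][0] = 4 + 10 = 14, A[1][1] + B[1][0] = 2 + -3 = -1, A[1][2] + B[2][0] = 3 + 1 = 4) = -1 (attained at k = 1)
  C[1][1] = min over k of (A[1][0] + B[0][1] = 4 + -3 = 1, A[1][1] + B[1][1] = 2 + 2 = 4, A[1][2] + B[2][1] = 3 + 10 = 13) = 1 (attained at k = 0)
  C[1][2] = min over k of (A[1][0] + B[0][2] = 4 + 7 = 11, A[1][1] + B[1][2] = 2 + 5 = 7, A[1][2] + B[2][2] = 3 + 6 = 9) = 7 (attained at k = 1)
  C[2][0] = min over k of (A[2][0] + B[0][0] = -5 + 10 = 5, A[2][1] + B[1][0] = 0 + -3 = -3, A[2][2] + B[2][0] = -4 + 1 = -3) = -3 (attained at k = 1)
  C[2][1] = min over k of (A[2][0] + B[0][1] = -5 + -3 = -8, A[2][1] + B[1][1] = 0 + 2 = 2, A[2][2] + B[2][1] = -4 + 10 = 6) = -8 (attained at k = 0)
  C[2][2] = min over k of (A[2][0] + B[0][2] = -5 + 7 = 2, A[2][1] + B[1][2] = 0 + 5 = 5, A[2][2] + B[2][2] = -4 + 6 = 2) = 2 (attained at k = 0)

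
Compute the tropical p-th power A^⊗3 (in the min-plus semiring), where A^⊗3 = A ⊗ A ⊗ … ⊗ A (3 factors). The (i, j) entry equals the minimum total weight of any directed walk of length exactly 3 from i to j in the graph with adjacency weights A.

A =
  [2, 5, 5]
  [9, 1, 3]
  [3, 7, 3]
A^⊗3 =
  [6, 7, 9]
  [7, 3, 5]
  [7, 9, 9]

Each entry (A^⊗3)_ij equals the minimum over all length-3 walks i = v_0 → v_1 → … → v_3 = j of Σ_t A[v_t][v_{t+1}]. For example, for (i, j) = (0, 2) we minimise over 9 possible intermediate vertex sequences; the minimum is 9, attained along the walk 0 → 0 → 0 → 2.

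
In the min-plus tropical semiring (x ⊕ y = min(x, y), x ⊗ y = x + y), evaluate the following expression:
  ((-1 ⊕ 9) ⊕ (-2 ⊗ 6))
((-1 ⊕ 9) ⊕ (-2 ⊗ 6)) = -1

Expand innermost to outermost. Recall ⊕ takes the minimum of its arguments and ⊗ takes their sum. Working out the expression ((-1 ⊕ 9) ⊕ (-2 ⊗ 6)) gives -1.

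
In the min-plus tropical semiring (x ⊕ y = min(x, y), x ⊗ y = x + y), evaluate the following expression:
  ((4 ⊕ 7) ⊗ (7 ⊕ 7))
((4 ⊕ 7) ⊗ (7 ⊕ 7)) = 11

Expand innermost to outermost. Recall ⊕ takes the minimum of its arguments and ⊗ takes their sum. Working out the expression ((4 ⊕ 7) ⊗ (7 ⊕ 7)) gives 11.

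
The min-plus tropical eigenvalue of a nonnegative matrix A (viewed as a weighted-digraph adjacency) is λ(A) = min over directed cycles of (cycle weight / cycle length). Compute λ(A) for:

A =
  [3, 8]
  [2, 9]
λ(A) = 3

Enumerate directed cycles and compute their means (weight / length). Sample:
  cycle 0 → 0: weight = 3, length = 1, mean = 3/1 ≈ 3.000
  cycle 1 → 1: weight = 9, length = 1, mean = 9/1 ≈ 9.000
  cycle 0 → 1 → 0: weight = 10, length = 2, mean = 10/2 ≈ 5.000
  cycle 1 → 0 → 1: weight = 10, length = 2, mean = 10/2 ≈ 5.000
Minimum mean = 3.000, attained e.g. along the cycle 0 → 0 with weight 3 and length 1. So λ(A) = 3/1 = 3.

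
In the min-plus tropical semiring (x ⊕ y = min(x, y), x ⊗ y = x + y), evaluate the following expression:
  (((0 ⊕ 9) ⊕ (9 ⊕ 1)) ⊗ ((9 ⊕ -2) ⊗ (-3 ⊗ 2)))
(((0 ⊕ 9) ⊕ (9 ⊕ 1)) ⊗ ((9 ⊕ -2) ⊗ (-3 ⊗ 2))) = -3

Expand innermost to outermost. Recall ⊕ takes the minimum of its arguments and ⊗ takes their sum. Working out the expression (((0 ⊕ 9) ⊕ (9 ⊕ 1)) ⊗ ((9 ⊕ -2) ⊗ (-3 ⊗ 2))) gives -3.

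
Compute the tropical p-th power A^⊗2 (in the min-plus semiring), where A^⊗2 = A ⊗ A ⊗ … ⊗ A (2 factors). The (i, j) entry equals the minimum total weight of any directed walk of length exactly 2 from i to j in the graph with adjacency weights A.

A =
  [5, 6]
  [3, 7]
A^⊗2 =
  [9, 11]
  [8, 9]

Each entry (A^⊗2)_ij equals the minimum over all length-2 walks i = v_0 → v_1 → … → v_2 = j of Σ_t A[v_t][v_{t+1}]. For example, for (i, j) = (0, 1) we minimise over 2 possible intermediate vertex sequences; the minimum is 11, attained along the walk 0 → 0 → 1.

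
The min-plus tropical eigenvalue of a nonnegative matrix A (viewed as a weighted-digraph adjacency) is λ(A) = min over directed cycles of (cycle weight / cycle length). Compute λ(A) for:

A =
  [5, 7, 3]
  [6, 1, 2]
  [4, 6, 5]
λ(A) = 1

Enumerate directed cycles and compute their means (weight / length). Sample:
  cycle 0 → 0: weight = 5, length = 1, mean = 5/1 ≈ 5.000
  cycle 1 → 1: weight = 1, length = 1, mean = 1/1 ≈ 1.000
  cycle 2 → 2: weight = 5, length = 1, mean = 5/1 ≈ 5.000
  cycle 0 → 1 → 0: weight = 13, length = 2, mean = 13/2 ≈ 6.500
  cycle 0 → 2 → 0: weight = 7, length = 2, mean = 7/2 ≈ 3.500
  cycle 1 → 0 → 1: weight = 13, length = 2, mean = 13/2 ≈ 6.500
Minimum mean = 1.000, attained e.g. along the cycle 1 → 1 with weight 1 and length 1. So λ(A) = 1/1 = 1.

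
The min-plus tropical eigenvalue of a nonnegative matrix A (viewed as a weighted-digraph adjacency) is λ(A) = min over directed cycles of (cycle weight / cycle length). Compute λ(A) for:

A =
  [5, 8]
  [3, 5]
λ(A) = 5

Enumerate directed cycles and compute their means (weight / length). Sample:
  cycle 0 → 0: weight = 5, length = 1, mean = 5/1 ≈ 5.000
  cycle 1 → 1: weight = 5, length = 1, mean = 5/1 ≈ 5.000
  cycle 0 → 1 → 0: weight = 11, length = 2, mean = 11/2 ≈ 5.500
  cycle 1 → 0 → 1: weight = 11, length = 2, mean = 11/2 ≈ 5.500
Minimum mean = 5.000, attained e.g. along the cycle 0 → 0 with weight 5 and length 1. So λ(A) = 5/1 = 5.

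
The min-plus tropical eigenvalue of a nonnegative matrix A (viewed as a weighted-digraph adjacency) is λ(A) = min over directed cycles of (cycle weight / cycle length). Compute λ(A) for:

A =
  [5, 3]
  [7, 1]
λ(A) = 1

Enumerate directed cycles and compute their means (weight / length). Sample:
  cycle 0 → 0: weight = 5, length = 1, mean = 5/1 ≈ 5.000
  cycle 1 → 1: weight = 1, length = 1, mean = 1/1 ≈ 1.000
  cycle 0 → 1 → 0: weight = 10, length = 2, mean = 10/2 ≈ 5.000
  cycle 1 → 0 → 1: weight = 10, length = 2, mean = 10/2 ≈ 5.000
Minimum mean = 1.000, attained e.g. along the cycle 1 → 1 with weight 1 and length 1. So λ(A) = 1/1 = 1.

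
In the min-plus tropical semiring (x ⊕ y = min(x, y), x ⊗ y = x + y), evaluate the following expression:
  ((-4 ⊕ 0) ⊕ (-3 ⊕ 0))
((-4 ⊕ 0) ⊕ (-3 ⊕ 0)) = -4

Expand innermost to outermost. Recall ⊕ takes the minimum of its arguments and ⊗ takes their sum. Working out the expression ((-4 ⊕ 0) ⊕ (-3 ⊕ 0)) gives -4.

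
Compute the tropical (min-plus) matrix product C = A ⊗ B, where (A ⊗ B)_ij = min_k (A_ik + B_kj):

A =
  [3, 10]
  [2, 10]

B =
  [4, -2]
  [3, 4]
A ⊗ B =
  [7, 1]
  [6, 0]

Apply the min-plus product entry-by-entry:
  C[0][0] = min over k of (A[0][0] + B[0][0] = 3 + 4 = 7, A[0][1] + B[1][0] = 10 + 3 = 13) = 7 (attained at k = 0)
  C[0][1] = min over k of (A[0][0] + B[0][1] = 3 + -2 = 1, A[0][1] + B[1][1] = 10 + 4 = 14) = 1 (attained at k = 0)
  C[1][0] = min over k of (A[1][0] + B[0][0] = 2 + 4 = 6, A[1][1] + B[1][0] = 10 + 3 = 13) = 6 (attained at k = 0)
  C[1][1] = min over k of (A[1][0] + B[0][1] = 2 + -2 = 0, A[1][1] + B[1][1] = 10 + 4 = 14) = 0 (attained at k = 0)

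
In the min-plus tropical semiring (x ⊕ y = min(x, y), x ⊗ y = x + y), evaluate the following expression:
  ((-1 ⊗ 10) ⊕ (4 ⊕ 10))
((-1 ⊗ 10) ⊕ (4 ⊕ 10)) = 4

Expand innermost to outermost. Recall ⊕ takes the minimum of its arguments and ⊗ takes their sum. Working out the expression ((-1 ⊗ 10) ⊕ (4 ⊕ 10)) gives 4.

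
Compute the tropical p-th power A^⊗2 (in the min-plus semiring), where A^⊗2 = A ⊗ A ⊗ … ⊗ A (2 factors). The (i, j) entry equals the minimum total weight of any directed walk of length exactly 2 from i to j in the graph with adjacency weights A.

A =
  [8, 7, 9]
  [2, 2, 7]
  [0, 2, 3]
A^⊗2 =
  [9, 9, 12]
  [4, 4, 9]
  [3, 4, 6]

Each entry (A^⊗2)_ij equals the minimum over all length-2 walks i = v_0 → v_1 → … → v_2 = j of Σ_t A[v_t][v_{t+1}]. For example, for (i, j) = (0, 2) we minimise over 3 possible intermediate vertex sequences; the minimum is 12, attained along the walk 0 → 2 → 2.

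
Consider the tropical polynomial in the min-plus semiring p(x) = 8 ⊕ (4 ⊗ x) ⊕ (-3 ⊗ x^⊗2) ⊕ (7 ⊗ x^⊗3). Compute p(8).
p(8) = 8

A tropical monomial a ⊗ x^⊗i evaluates to a + i · x. Evaluating each term at x = 8:
  Term 0 contributes 8 + 0 · 8 = 8
  Term 1 contributes 4 + 1 · 8 = 12
  Term 2 contributes -3 + 2 · 8 = 13
  Term 3 contributes 7 + 3 · 8 = 31
p(8) = ⊕ of these = min[8, 12, 13, 31] = 8.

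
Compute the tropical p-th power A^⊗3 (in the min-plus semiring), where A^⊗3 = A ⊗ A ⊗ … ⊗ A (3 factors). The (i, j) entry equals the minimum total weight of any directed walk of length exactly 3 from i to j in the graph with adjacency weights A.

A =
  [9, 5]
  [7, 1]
A^⊗3 =
  [13, 7]
  [9, 3]

Each entry (A^⊗3)_ij equals the minimum over all length-3 walks i = v_0 → v_1 → … → v_3 = j of Σ_t A[v_t][v_{t+1}]. For example, for (i, j) = (0, 1) we minimise over 4 possible intermediate vertex sequences; the minimum is 7, attained along the walk 0 → 1 → 1 → 1.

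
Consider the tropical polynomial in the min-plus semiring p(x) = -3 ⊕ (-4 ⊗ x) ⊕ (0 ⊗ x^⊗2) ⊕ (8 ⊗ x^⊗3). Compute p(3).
p(3) = -3

A tropical monomial a ⊗ x^⊗i evaluates to a + i · x. Evaluating each term at x = 3:
  Term 0 contributes -3 + 0 · 3 = -3
  Term 1 contributes -4 + 1 · 3 = -1
  Term 2 contributes 0 + 2 · 3 = 6
  Term 3 contributes 8 + 3 · 3 = 17
p(3) = ⊕ of these = min[-3, -1, 6, 17] = -3.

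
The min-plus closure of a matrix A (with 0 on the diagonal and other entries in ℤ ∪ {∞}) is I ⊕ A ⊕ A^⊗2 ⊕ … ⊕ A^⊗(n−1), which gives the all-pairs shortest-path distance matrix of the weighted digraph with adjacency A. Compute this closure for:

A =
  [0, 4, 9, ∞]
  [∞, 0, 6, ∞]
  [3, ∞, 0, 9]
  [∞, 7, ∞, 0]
Closure =
  [0, 4, 9, 18]
  [9, 0, 6, 15]
  [3, 7, 0, 9]
  [16, 7, 13, 0]

This is the Floyd-Warshall all-pairs shortest-path computation. For each intermediate vertex k = 0, 1, …, 3, update dist[i][j] ← min(dist[i][j], dist[i][k] + dist[k][j]). The final matrix gives, for each (i, j), the minimum total weight of any directed path from i to j (possibly empty when i = j).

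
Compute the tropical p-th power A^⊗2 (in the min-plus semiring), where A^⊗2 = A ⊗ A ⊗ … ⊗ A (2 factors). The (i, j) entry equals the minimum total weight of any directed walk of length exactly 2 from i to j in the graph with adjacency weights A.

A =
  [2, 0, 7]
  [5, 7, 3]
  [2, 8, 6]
A^⊗2 =
  [4, 2, 3]
  [5, 5, 9]
  [4, 2, 9]

Each entry (A^⊗2)_ij equals the minimum over all length-2 walks i = v_0 → v_1 → … → v_2 = j of Σ_t A[v_t][v_{t+1}]. For example, for (i, j) = (0, 2) we minimise over 3 possible intermediate vertex sequences; the minimum is 3, attained along the walk 0 → 1 → 2.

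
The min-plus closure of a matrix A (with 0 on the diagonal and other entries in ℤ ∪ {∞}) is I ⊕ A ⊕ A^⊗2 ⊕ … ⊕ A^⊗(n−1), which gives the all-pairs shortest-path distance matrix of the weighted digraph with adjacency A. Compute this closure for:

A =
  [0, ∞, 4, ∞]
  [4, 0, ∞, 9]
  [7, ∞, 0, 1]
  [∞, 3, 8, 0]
Closure =
  [0, 8, 4, 5]
  [4, 0, 8, 9]
  [7, 4, 0, 1]
  [7, 3, 8, 0]

This is the Floyd-Warshall all-pairs shortest-path computation. For each intermediate vertex k = 0, 1, …, 3, update dist[i][j] ← min(dist[i][j], dist[i][k] + dist[k][j]). The final matrix gives, for each (i, j), the minimum total weight of any directed path from i to j (possibly empty when i = j).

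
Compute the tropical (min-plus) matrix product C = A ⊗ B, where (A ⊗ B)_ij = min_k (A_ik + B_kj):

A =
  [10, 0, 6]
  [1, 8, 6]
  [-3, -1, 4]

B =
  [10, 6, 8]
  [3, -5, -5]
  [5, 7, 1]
A ⊗ B =
  [3, -5, -5]
  [11, 3, 3]
  [2, -6, -6]

Apply the min-plus product entry-by-entry:
  C[0][0] = min over k of (A[0][0] + B[0][0] = 10 + 10 = 20, A[0][1] + B[1][0] = 0 + 3 = 3, A[0][2] + B[2][0] = 6 + 5 = 11) = 3 (attained at k = 1)
  C[0][1] = min over k of (A[0][0] + B[0][1] = 10 + 6 = 16, A[0][1] + B[1][1] = 0 + -5 = -5, A[0][2] + B[2][1] = 6 + 7 = 13) = -5 (attained at k = 1)
  C[0][2] = min over k of (A[0][0] + B[0][2] = 10 + 8 = 18, A[0][1] + B[1][2] = 0 + -5 = -5, A[0][2] + B[2][2] = 6 + 1 = 7) = -5 (attained at k = 1)
  C[1][0] = min over k of (A[1][0] + B[0][0] = 1 + 10 = 11, A[1][1] + B[1][0] = 8 + 3 = 11, A[1][2] + B[2][0] = 6 + 5 = 11) = 11 (attained at k = 0)
  C[1][1] = min over k of (A[1][0] + B[0][1] = 1 + 6 = 7, A[1][1] + B[1][1] = 8 + -5 = 3, A[1][2] + B[2][1] = 6 + 7 = 13) = 3 (attained at k = 1)
  C[1][2] = min over k of (A[1][0] + B[0][2] = 1 + 8 = 9, A[1][1] + B[1][2] = 8 + -5 = 3, A[1][2] + B[2][2] = 6 + 1 = 7) = 3 (attained at k = 1)
  C[2][0] = min over k of (A[2][0] + B[0][0] = -3 + 10 = 7, A[2][1] + B[1][0] = -1 + 3 = 2, A[2][2] + B[2][0] = 4 + 5 = 9) = 2 (attained at k = 1)
  C[2][1] = min over k of (A[2][0] + B[0][1] = -3 + 6 = 3, A[2][1] + B[1][1] = -1 + -5 = -6, A[2][2] + B[2][1] = 4 + 7 = 11) = -6 (attained at k = 1)
  C[2][2] = min over k of (A[2][0] + B[0][2] = -3 + 8 = 5, A[2][1] + B[1][2] = -1 + -5 = -6, A[2][2] + B[2][2] = 4 + 1 = 5) = -6 (attained at k = 1)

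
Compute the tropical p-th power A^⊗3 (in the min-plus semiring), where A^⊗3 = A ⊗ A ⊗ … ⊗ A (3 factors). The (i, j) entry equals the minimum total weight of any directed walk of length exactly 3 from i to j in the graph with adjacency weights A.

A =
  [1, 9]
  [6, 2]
A^⊗3 =
  [3, 11]
  [8, 6]

Each entry (A^⊗3)_ij equals the minimum over all length-3 walks i = v_0 → v_1 → … → v_3 = j of Σ_t A[v_t][v_{t+1}]. For example, for (i, j) = (0, 1) we minimise over 4 possible intermediate vertex sequences; the minimum is 11, attained along the walk 0 → 0 → 0 → 1.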